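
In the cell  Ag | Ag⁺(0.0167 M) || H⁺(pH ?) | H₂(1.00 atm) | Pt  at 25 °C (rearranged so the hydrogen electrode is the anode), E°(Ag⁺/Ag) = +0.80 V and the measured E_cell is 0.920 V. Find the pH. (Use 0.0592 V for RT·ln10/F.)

pH = 3.80

E°_cell = 0.80 V and n = 2.
log Q = n(E° − E)/0.0592 = 2×(0.80 − 0.920)/0.0592 = -4.054.
With Q = [H⁺]^2 / ([Ag⁺]^2·P(H₂)), solving for [H⁺] gives log[H⁺] = -3.804, so pH = 3.80.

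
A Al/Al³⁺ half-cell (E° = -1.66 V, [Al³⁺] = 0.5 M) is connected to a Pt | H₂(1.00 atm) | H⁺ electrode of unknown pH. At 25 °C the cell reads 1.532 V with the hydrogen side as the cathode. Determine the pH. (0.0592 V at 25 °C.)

E°_cell = 1.66 V and n = 6.
log Q = n(E° − E)/0.0592 = 6×(1.66 − 1.532)/0.0592 = 12.973.
With Q = [Al³⁺]^2·P(H₂)^3 / [H⁺]^6, solving for [H⁺] gives log[H⁺] = -2.263, so pH = 2.26.

pH = 2.26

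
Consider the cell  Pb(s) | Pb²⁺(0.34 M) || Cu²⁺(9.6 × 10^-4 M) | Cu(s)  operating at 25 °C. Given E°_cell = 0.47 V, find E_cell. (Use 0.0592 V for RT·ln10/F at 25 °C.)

0.395 V

Balancing electrons gives n = 2; the reaction quotient is Q = [Pb²⁺]/[Cu²⁺] = 354.
At 25 °C, E = E° − (0.0592/n) log Q = 0.47 − (0.0592/2)(2.549) = 0.470 − 0.075 = 0.395 V.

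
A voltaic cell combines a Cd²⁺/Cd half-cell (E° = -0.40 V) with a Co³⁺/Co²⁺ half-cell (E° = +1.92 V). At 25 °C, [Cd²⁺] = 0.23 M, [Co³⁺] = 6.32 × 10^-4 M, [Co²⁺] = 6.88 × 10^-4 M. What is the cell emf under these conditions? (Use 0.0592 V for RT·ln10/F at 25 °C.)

2.34 V

The Co³⁺/Co²⁺ couple has the higher reduction potential and acts as the cathode, so E°_cell = +1.92 − (-0.40) = 2.32 V.
Balancing electrons gives n = 2; the reaction quotient is Q = [Cd²⁺]·[Co²⁺]^2/[Co³⁺]^2 = 0.273.
At 25 °C, E = E° − (0.0592/n) log Q = 2.32 − (0.0592/2)(-0.565) = 2.320 + 0.017 = 2.337 V.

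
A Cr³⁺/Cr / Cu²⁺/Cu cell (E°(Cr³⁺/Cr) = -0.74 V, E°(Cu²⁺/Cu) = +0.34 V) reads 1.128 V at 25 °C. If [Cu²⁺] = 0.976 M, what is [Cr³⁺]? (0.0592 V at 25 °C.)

0.0036 M

From the Nernst equation, log Q = n(E° − E)/0.0592 = 6(1.08 − 1.128)/0.0592 = -4.865, so Q = 1.37 × 10^-5.
With Q = [Cr³⁺]^2/[Cu²⁺]^3 and the known concentrations, [Cr³⁺]^2 in the numerator gives [Cr³⁺] = 0.0036 M.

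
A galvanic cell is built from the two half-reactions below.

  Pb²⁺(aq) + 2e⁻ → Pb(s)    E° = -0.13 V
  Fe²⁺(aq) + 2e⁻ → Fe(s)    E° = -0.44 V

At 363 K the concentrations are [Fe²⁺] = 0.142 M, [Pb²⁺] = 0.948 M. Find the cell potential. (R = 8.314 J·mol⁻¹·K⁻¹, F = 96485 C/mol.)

0.340 V

The Pb²⁺/Pb couple has the higher reduction potential and acts as the cathode, so E°_cell = -0.13 − (-0.44) = 0.31 V.
Balancing electrons gives n = 2; the reaction quotient is Q = [Fe²⁺]/[Pb²⁺] = 0.150.
E = E° − (RT/nF) ln Q = 0.31 − (8.314×363)/(2×96485) × (-1.899) = 0.310 + 0.030 = 0.340 V.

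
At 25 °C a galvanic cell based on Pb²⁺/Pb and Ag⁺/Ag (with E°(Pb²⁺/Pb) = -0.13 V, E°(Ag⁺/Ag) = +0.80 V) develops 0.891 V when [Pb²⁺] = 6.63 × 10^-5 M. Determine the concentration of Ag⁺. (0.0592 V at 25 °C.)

From the Nernst equation, log Q = n(E° − E)/0.0592 = 2(0.93 − 0.891)/0.0592 = 1.318, so Q = 20.8.
With Q = [Pb²⁺]/[Ag⁺]^2 and the known concentrations, [Ag⁺]^2 in the denominator gives [Ag⁺] = 0.0018 M.

0.0018 M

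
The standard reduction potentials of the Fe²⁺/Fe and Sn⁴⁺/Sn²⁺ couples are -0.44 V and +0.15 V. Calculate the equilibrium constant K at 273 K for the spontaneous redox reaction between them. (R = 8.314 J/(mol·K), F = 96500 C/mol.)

E°_cell = +0.15 − (-0.44) = 0.59 V, with n = 2 electrons transferred.
At equilibrium E = 0, so the Nernst equation gives ln K = nFE°/RT = (2)(96500)(0.59)/((8.314)(273)) = 50.17.
K = e^50.17 = 6.1 × 10^21.

6.1 × 10^21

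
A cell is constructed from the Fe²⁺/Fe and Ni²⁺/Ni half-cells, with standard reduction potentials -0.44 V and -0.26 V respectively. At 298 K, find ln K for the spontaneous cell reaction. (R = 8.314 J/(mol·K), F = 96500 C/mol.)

ln K = 14.0

E°_cell = -0.26 − (-0.44) = 0.18 V, with n = 2 electrons transferred.
At equilibrium E = 0, so the Nernst equation gives ln K = nFE°/RT = (2)(96500)(0.18)/((8.314)(298)) = 14.02.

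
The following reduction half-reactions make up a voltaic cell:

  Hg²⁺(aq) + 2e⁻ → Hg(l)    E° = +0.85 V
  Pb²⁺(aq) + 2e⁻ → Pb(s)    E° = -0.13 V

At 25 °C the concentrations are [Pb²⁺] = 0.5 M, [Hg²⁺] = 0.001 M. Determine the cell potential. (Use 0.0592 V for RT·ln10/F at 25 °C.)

The Hg²⁺/Hg couple has the higher reduction potential and acts as the cathode, so E°_cell = +0.85 − (-0.13) = 0.98 V.
Balancing electrons gives n = 2; the reaction quotient is Q = [Pb²⁺]/[Hg²⁺] = 500.
At 25 °C, E = E° − (0.0592/n) log Q = 0.98 − (0.0592/2)(2.699) = 0.980 − 0.080 = 0.900 V.

0.900 V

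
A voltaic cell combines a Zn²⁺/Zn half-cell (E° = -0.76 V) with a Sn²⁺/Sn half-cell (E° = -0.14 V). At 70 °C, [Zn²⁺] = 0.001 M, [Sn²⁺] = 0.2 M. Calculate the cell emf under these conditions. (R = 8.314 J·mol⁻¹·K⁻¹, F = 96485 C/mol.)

The Sn²⁺/Sn couple has the higher reduction potential and acts as the cathode, so E°_cell = -0.14 − (-0.76) = 0.62 V.
Balancing electrons gives n = 2; the reaction quotient is Q = [Zn²⁺]/[Sn²⁺] = 0.00500.
E = E° − (RT/nF) ln Q = 0.62 − (8.314×343)/(2×96485) × (-5.298) = 0.620 + 0.078 = 0.698 V.

0.698 V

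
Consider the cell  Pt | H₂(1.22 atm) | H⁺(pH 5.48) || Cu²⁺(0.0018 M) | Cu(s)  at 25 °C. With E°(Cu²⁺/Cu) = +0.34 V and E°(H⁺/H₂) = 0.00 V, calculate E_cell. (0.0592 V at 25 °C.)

0.59 V

The Cu²⁺/Cu couple is the cathode, so E°_cell = 0.34 V; n = 2.
[H⁺] = 10^(−5.48) = 3.3 × 10^-6 M, and Q = [H⁺]^2 / ([Cu²⁺]·P(H₂)) = 4.99 × 10^-9.
E = E° − (0.0592/2) log Q = 0.34 − (0.0592/2)(-8.302) = 0.586 V.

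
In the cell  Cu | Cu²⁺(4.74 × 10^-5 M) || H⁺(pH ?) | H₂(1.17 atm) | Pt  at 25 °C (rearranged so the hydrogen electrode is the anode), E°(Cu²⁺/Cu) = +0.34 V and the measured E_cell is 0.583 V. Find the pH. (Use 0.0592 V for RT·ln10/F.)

E°_cell = 0.34 V and n = 2.
log Q = n(E° − E)/0.0592 = 2×(0.34 − 0.583)/0.0592 = -8.209.
With Q = [H⁺]^2 / ([Cu²⁺]·P(H₂)), solving for [H⁺] gives log[H⁺] = -6.233, so pH = 6.23.

pH = 6.23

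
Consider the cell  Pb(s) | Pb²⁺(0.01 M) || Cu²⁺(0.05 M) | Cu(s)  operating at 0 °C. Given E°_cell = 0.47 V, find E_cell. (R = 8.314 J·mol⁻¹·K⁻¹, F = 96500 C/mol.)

0.489 V

Balancing electrons gives n = 2; the reaction quotient is Q = [Pb²⁺]/[Cu²⁺] = 0.200.
E = E° − (RT/nF) ln Q = 0.47 − (8.314×273)/(2×96500) × (-1.609) = 0.470 + 0.019 = 0.489 V.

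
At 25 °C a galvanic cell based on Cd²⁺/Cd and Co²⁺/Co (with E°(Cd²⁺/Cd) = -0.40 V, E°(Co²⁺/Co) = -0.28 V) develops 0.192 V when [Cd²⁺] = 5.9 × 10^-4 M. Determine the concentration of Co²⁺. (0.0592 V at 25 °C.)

From the Nernst equation, log Q = n(E° − E)/0.0592 = 2(0.12 − 0.192)/0.0592 = -2.432, so Q = 0.00369.
With Q = [Cd²⁺]/[Co²⁺] and the known concentrations, [Co²⁺] in the denominator gives [Co²⁺] = 0.16 M.

0.16 M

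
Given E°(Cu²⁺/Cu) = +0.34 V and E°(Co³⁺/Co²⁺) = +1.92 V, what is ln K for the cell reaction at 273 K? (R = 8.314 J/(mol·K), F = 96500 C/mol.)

E°_cell = +1.92 − (+0.34) = 1.58 V, with n = 2 electrons transferred.
At equilibrium E = 0, so the Nernst equation gives ln K = nFE°/RT = (2)(96500)(1.58)/((8.314)(273)) = 134.35.

ln K = 134.4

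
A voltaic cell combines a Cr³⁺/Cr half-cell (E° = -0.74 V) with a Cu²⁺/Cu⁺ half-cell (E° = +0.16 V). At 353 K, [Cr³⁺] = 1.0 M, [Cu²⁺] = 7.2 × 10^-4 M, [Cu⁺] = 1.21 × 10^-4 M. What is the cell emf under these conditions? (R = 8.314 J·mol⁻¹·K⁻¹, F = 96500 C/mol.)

0.954 V

The Cu²⁺/Cu⁺ couple has the higher reduction potential and acts as the cathode, so E°_cell = +0.16 − (-0.74) = 0.90 V.
Balancing electrons gives n = 3; the reaction quotient is Q = [Cr³⁺]·[Cu⁺]^3/[Cu²⁺]^3 = 0.00475.
E = E° − (RT/nF) ln Q = 0.90 − (8.314×353)/(3×96500) × (-5.350) = 0.900 + 0.054 = 0.954 V.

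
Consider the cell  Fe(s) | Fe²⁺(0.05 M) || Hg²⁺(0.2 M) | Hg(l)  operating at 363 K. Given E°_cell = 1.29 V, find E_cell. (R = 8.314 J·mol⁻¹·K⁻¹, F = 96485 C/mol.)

1.31 V

Balancing electrons gives n = 2; the reaction quotient is Q = [Fe²⁺]/[Hg²⁺] = 0.250.
E = E° − (RT/nF) ln Q = 1.29 − (8.314×363)/(2×96485) × (-1.386) = 1.290 + 0.022 = 1.312 V.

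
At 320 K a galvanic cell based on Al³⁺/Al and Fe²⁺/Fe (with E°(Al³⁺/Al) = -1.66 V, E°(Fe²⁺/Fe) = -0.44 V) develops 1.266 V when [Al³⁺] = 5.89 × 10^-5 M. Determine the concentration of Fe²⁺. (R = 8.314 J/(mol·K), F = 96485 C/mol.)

0.043 M

From the Nernst equation, ln Q = nF(E° − E)/RT = 6×96485×(1.22 − 1.266)/(8.314×320) = -10.009, so Q = 4.5 × 10^-5.
With Q = [Al³⁺]^2/[Fe²⁺]^3 and the known concentrations, [Fe²⁺]^3 in the denominator gives [Fe²⁺] = 0.043 M.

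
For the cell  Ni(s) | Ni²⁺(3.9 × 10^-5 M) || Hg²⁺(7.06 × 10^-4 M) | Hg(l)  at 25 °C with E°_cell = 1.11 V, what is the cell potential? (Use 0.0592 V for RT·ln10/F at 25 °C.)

1.15 V

Balancing electrons gives n = 2; the reaction quotient is Q = [Ni²⁺]/[Hg²⁺] = 0.0552.
At 25 °C, E = E° − (0.0592/n) log Q = 1.11 − (0.0592/2)(-1.258) = 1.110 + 0.037 = 1.147 V.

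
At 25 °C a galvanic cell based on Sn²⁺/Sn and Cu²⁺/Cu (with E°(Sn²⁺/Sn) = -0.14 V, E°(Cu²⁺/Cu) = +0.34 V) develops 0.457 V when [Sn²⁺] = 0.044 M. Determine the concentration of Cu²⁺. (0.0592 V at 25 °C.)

0.0074 M

From the Nernst equation, log Q = n(E° − E)/0.0592 = 2(0.48 − 0.457)/0.0592 = 0.777, so Q = 5.98.
With Q = [Sn²⁺]/[Cu²⁺] and the known concentrations, [Cu²⁺] in the denominator gives [Cu²⁺] = 0.0074 M.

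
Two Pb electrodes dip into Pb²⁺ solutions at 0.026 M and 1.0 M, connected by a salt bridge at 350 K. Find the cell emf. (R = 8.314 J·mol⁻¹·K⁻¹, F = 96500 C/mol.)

Both half-cells are Pb²⁺/Pb, so E°_cell = 0. The concentrated side is the cathode; the cell reaction moves Pb²⁺ from high to low concentration with n = 2.
Q = [Pb²⁺]_dilute/[Pb²⁺]_conc = 0.026/1.0 = 0.0260.
E = 0 − (RT/nF) ln Q = −((8.314×350)/(2×96500))(-3.650) = 0.0550 V.

0.055 V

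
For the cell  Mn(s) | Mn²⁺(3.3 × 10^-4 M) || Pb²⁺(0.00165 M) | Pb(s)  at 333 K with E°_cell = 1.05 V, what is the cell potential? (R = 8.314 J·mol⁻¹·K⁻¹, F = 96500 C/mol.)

1.07 V

Balancing electrons gives n = 2; the reaction quotient is Q = [Mn²⁺]/[Pb²⁺] = 0.200.
E = E° − (RT/nF) ln Q = 1.05 − (8.314×333)/(2×96500) × (-1.609) = 1.050 + 0.023 = 1.073 V.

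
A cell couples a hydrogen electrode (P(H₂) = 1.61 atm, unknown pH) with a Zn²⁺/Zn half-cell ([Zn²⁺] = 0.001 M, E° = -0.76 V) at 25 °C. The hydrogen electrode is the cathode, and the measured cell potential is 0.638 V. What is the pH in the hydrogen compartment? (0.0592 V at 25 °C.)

pH = 3.46

E°_cell = 0.76 V and n = 2.
log Q = n(E° − E)/0.0592 = 2×(0.76 − 0.638)/0.0592 = 4.122.
With Q = [Zn²⁺]·P(H₂) / [H⁺]^2, solving for [H⁺] gives log[H⁺] = -3.457, so pH = 3.46.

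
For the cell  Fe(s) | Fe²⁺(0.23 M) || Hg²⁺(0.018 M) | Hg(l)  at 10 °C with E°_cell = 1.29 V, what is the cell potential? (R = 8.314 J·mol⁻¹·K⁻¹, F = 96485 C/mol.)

Balancing electrons gives n = 2; the reaction quotient is Q = [Fe²⁺]/[Hg²⁺] = 12.8.
E = E° − (RT/nF) ln Q = 1.29 − (8.314×283)/(2×96485) × (2.548) = 1.290 − 0.031 = 1.259 V.

1.26 V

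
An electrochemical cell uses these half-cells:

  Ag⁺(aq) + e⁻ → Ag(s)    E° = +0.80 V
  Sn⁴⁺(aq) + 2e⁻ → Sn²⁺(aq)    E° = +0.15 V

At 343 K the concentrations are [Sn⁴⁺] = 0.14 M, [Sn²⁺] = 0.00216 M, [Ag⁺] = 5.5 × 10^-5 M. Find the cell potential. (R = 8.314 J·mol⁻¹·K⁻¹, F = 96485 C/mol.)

The Ag⁺/Ag couple has the higher reduction potential and acts as the cathode, so E°_cell = +0.80 − (+0.15) = 0.65 V.
Balancing electrons gives n = 2; the reaction quotient is Q = [Sn⁴⁺]/([Sn²⁺]·[Ag⁺]^2) = 2.14 × 10^10.
E = E° − (RT/nF) ln Q = 0.65 − (8.314×343)/(2×96485) × (23.788) = 0.650 − 0.352 = 0.298 V.

0.298 V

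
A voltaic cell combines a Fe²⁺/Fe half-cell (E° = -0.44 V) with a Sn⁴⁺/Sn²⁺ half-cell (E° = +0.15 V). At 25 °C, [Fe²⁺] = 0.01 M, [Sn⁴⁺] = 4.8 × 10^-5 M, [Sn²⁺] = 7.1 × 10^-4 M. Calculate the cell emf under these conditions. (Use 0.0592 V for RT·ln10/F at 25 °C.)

The Sn⁴⁺/Sn²⁺ couple has the higher reduction potential and acts as the cathode, so E°_cell = +0.15 − (-0.44) = 0.59 V.
Balancing electrons gives n = 2; the reaction quotient is Q = [Fe²⁺]·[Sn²⁺]/[Sn⁴⁺] = 0.148.
At 25 °C, E = E° − (0.0592/n) log Q = 0.59 − (0.0592/2)(-0.830) = 0.590 + 0.025 = 0.615 V.

0.615 V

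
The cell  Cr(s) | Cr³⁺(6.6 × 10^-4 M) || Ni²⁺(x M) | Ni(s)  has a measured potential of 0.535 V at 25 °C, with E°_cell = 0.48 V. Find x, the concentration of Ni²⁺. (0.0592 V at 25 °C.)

From the Nernst equation, log Q = n(E° − E)/0.0592 = 6(0.48 − 0.535)/0.0592 = -5.574, so Q = 2.66 × 10^-6.
With Q = [Cr³⁺]^2/[Ni²⁺]^3 and the known concentrations, [Ni²⁺]^3 in the denominator gives [Ni²⁺] = 0.55 M.

0.55 M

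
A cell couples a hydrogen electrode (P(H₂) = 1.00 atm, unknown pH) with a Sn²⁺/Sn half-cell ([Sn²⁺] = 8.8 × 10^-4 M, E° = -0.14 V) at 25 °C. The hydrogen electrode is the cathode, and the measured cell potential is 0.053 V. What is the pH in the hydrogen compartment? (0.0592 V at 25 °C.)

pH = 3.00

E°_cell = 0.14 V and n = 2.
log Q = n(E° − E)/0.0592 = 2×(0.14 − 0.053)/0.0592 = 2.939.
With Q = [Sn²⁺]·P(H₂) / [H⁺]^2, solving for [H⁺] gives log[H⁺] = -2.997, so pH = 3.00.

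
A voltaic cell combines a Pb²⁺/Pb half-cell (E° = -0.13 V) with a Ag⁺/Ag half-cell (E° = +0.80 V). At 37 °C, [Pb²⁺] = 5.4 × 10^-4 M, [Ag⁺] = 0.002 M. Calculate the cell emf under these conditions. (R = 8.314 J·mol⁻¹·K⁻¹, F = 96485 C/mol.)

The Ag⁺/Ag couple has the higher reduction potential and acts as the cathode, so E°_cell = +0.80 − (-0.13) = 0.93 V.
Balancing electrons gives n = 2; the reaction quotient is Q = [Pb²⁺]/[Ag⁺]^2 = 135.
E = E° − (RT/nF) ln Q = 0.93 − (8.314×310)/(2×96485) × (4.905) = 0.930 − 0.066 = 0.864 V.

0.864 V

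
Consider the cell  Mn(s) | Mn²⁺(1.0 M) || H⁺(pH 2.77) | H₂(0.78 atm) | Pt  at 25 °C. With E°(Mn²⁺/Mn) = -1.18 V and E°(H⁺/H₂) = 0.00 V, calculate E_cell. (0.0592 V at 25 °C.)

1.02 V

The hydrogen couple is the cathode, so E°_cell = 1.18 V; n = 2.
[H⁺] = 10^(−2.77) = 0.0017 M, and Q = [Mn²⁺]·P(H₂) / [H⁺]^2 = 2.7 × 10^5.
E = E° − (0.0592/2) log Q = 1.18 − (0.0592/2)(5.432) = 1.019 V.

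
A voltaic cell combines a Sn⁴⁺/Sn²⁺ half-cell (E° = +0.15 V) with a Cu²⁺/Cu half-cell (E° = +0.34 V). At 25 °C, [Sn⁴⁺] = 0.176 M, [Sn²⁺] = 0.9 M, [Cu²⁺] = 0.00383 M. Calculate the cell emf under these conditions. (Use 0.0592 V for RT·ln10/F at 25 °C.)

0.139 V

The Cu²⁺/Cu couple has the higher reduction potential and acts as the cathode, so E°_cell = +0.34 − (+0.15) = 0.19 V.
Balancing electrons gives n = 2; the reaction quotient is Q = [Sn⁴⁺]/([Sn²⁺]·[Cu²⁺]) = 51.1.
At 25 °C, E = E° − (0.0592/n) log Q = 0.19 − (0.0592/2)(1.708) = 0.190 − 0.051 = 0.139 V.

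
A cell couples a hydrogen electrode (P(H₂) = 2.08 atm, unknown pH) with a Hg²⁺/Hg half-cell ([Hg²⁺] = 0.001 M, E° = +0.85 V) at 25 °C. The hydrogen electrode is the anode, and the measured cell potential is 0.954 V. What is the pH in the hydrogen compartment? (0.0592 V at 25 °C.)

pH = 3.10

E°_cell = 0.85 V and n = 2.
log Q = n(E° − E)/0.0592 = 2×(0.85 − 0.954)/0.0592 = -3.514.
With Q = [H⁺]^2 / ([Hg²⁺]·P(H₂)), solving for [H⁺] gives log[H⁺] = -3.098, so pH = 3.10.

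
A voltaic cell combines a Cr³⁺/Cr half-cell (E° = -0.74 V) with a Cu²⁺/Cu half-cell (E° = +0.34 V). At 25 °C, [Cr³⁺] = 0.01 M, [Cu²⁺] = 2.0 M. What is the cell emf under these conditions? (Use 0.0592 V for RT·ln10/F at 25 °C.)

1.13 V

The Cu²⁺/Cu couple has the higher reduction potential and acts as the cathode, so E°_cell = +0.34 − (-0.74) = 1.08 V.
Balancing electrons gives n = 6; the reaction quotient is Q = [Cr³⁺]^2/[Cu²⁺]^3 = 1.25 × 10^-5.
At 25 °C, E = E° − (0.0592/n) log Q = 1.08 − (0.0592/6)(-4.903) = 1.080 + 0.048 = 1.128 V.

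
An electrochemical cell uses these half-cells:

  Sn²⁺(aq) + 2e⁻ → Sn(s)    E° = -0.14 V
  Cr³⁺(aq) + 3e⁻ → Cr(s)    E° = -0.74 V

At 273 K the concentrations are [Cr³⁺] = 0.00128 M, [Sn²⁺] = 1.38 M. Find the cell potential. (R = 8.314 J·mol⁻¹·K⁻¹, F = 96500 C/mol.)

The Sn²⁺/Sn couple has the higher reduction potential and acts as the cathode, so E°_cell = -0.14 − (-0.74) = 0.60 V.
Balancing electrons gives n = 6; the reaction quotient is Q = [Cr³⁺]^2/[Sn²⁺]^3 = 6.23 × 10^-7.
E = E° − (RT/nF) ln Q = 0.60 − (8.314×273)/(6×96500) × (-14.288) = 0.600 + 0.056 = 0.656 V.

0.656 V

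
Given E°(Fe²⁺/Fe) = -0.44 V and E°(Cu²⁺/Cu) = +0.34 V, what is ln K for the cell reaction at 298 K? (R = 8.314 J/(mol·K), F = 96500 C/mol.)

E°_cell = +0.34 − (-0.44) = 0.78 V, with n = 2 electrons transferred.
At equilibrium E = 0, so the Nernst equation gives ln K = nFE°/RT = (2)(96500)(0.78)/((8.314)(298)) = 60.76.

ln K = 60.8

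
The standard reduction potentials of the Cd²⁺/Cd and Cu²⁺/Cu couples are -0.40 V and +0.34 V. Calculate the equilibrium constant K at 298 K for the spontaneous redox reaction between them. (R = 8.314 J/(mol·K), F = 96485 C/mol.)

1.1 × 10^25

E°_cell = +0.34 − (-0.40) = 0.74 V, with n = 2 electrons transferred.
At equilibrium E = 0, so the Nernst equation gives ln K = nFE°/RT = (2)(96485)(0.74)/((8.314)(298)) = 57.64.
K = e^57.64 = 1.1 × 10^25.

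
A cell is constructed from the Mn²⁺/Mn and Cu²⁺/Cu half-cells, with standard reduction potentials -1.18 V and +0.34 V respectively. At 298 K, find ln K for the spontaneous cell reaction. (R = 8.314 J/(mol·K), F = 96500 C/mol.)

E°_cell = +0.34 − (-1.18) = 1.52 V, with n = 2 electrons transferred.
At equilibrium E = 0, so the Nernst equation gives ln K = nFE°/RT = (2)(96500)(1.52)/((8.314)(298)) = 118.41.

ln K = 118.4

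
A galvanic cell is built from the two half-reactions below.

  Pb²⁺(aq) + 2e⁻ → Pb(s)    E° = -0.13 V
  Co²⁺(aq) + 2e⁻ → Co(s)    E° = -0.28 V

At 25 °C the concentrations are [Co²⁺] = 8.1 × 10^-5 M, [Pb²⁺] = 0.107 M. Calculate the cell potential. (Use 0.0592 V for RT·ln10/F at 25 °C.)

0.242 V

The Pb²⁺/Pb couple has the higher reduction potential and acts as the cathode, so E°_cell = -0.13 − (-0.28) = 0.15 V.
Balancing electrons gives n = 2; the reaction quotient is Q = [Co²⁺]/[Pb²⁺] = 7.57 × 10^-4.
At 25 °C, E = E° − (0.0592/n) log Q = 0.15 − (0.0592/2)(-3.121) = 0.150 + 0.092 = 0.242 V.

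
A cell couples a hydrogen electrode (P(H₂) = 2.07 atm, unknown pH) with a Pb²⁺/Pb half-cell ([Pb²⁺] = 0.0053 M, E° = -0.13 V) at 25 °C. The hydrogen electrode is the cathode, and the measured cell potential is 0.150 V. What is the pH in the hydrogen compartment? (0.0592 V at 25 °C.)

pH = 0.64

E°_cell = 0.13 V and n = 2.
log Q = n(E° − E)/0.0592 = 2×(0.13 − 0.150)/0.0592 = -0.676.
With Q = [Pb²⁺]·P(H₂) / [H⁺]^2, solving for [H⁺] gives log[H⁺] = -0.642, so pH = 0.64.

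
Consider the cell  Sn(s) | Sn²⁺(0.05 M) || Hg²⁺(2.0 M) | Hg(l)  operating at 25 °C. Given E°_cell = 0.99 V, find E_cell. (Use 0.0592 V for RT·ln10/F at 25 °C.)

Balancing electrons gives n = 2; the reaction quotient is Q = [Sn²⁺]/[Hg²⁺] = 0.0250.
At 25 °C, E = E° − (0.0592/n) log Q = 0.99 − (0.0592/2)(-1.602) = 0.990 + 0.047 = 1.037 V.

1.04 V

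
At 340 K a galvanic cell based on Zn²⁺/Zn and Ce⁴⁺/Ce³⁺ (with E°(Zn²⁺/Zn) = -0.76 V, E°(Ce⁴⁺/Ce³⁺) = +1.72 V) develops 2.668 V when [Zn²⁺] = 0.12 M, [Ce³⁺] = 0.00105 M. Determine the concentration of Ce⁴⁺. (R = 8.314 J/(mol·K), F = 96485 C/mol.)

From the Nernst equation, ln Q = nF(E° − E)/RT = 2×96485×(2.48 − 2.668)/(8.314×340) = -12.834, so Q = 2.67 × 10^-6.
With Q = [Zn²⁺]·[Ce³⁺]^2/[Ce⁴⁺]^2 and the known concentrations, [Ce⁴⁺]^2 in the denominator gives [Ce⁴⁺] = 0.22 M.

0.22 M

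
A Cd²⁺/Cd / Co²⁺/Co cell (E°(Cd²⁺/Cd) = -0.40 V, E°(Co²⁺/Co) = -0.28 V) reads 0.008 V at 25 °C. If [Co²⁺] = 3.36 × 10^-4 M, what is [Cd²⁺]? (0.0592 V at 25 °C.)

2.0 M

From the Nernst equation, log Q = n(E° − E)/0.0592 = 2(0.12 − 0.008)/0.0592 = 3.784, so Q = 6080.
With Q = [Cd²⁺]/[Co²⁺] and the known concentrations, [Cd²⁺] in the numerator gives [Cd²⁺] = 2.0 M.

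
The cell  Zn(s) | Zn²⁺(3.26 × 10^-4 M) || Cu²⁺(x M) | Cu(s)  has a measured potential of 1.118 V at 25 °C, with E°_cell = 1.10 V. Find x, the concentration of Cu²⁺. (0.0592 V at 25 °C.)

0.0013 M

From the Nernst equation, log Q = n(E° − E)/0.0592 = 2(1.10 − 1.118)/0.0592 = -0.608, so Q = 0.247.
With Q = [Zn²⁺]/[Cu²⁺] and the known concentrations, [Cu²⁺] in the denominator gives [Cu²⁺] = 0.0013 M.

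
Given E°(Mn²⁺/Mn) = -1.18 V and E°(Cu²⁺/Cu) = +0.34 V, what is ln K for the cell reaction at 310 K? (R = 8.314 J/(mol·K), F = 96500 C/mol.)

E°_cell = +0.34 − (-1.18) = 1.52 V, with n = 2 electrons transferred.
At equilibrium E = 0, so the Nernst equation gives ln K = nFE°/RT = (2)(96500)(1.52)/((8.314)(310)) = 113.82.

ln K = 113.8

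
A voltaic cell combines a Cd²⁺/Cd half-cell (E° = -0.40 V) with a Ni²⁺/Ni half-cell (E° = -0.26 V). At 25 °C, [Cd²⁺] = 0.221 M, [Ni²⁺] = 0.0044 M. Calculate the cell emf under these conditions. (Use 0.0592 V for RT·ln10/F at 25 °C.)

0.090 V

The Ni²⁺/Ni couple has the higher reduction potential and acts as the cathode, so E°_cell = -0.26 − (-0.40) = 0.14 V.
Balancing electrons gives n = 2; the reaction quotient is Q = [Cd²⁺]/[Ni²⁺] = 50.2.
At 25 °C, E = E° − (0.0592/n) log Q = 0.14 − (0.0592/2)(1.701) = 0.140 − 0.050 = 0.090 V.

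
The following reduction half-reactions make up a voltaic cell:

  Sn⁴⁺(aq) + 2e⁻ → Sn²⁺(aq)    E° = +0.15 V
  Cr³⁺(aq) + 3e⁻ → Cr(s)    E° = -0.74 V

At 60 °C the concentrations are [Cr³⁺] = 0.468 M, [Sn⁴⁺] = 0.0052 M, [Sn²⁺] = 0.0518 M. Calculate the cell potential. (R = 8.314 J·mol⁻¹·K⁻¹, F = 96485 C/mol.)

The Sn⁴⁺/Sn²⁺ couple has the higher reduction potential and acts as the cathode, so E°_cell = +0.15 − (-0.74) = 0.89 V.
Balancing electrons gives n = 6; the reaction quotient is Q = [Cr³⁺]^2·[Sn²⁺]^3/[Sn⁴⁺]^3 = 217.
E = E° − (RT/nF) ln Q = 0.89 − (8.314×333)/(6×96485) × (5.378) = 0.890 − 0.026 = 0.864 V.

0.864 V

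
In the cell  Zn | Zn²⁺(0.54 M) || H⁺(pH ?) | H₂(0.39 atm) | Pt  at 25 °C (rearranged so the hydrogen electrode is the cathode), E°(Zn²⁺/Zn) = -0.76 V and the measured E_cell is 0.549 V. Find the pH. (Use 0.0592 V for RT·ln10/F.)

pH = 3.90

E°_cell = 0.76 V and n = 2.
log Q = n(E° − E)/0.0592 = 2×(0.76 − 0.549)/0.0592 = 7.128.
With Q = [Zn²⁺]·P(H₂) / [H⁺]^2, solving for [H⁺] gives log[H⁺] = -3.902, so pH = 3.90.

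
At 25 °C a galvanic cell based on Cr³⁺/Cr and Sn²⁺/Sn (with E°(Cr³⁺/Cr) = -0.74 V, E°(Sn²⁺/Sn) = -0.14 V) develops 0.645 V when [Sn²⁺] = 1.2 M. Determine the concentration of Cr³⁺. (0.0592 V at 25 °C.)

0.0069 M

From the Nernst equation, log Q = n(E° − E)/0.0592 = 6(0.60 − 0.645)/0.0592 = -4.561, so Q = 2.75 × 10^-5.
With Q = [Cr³⁺]^2/[Sn²⁺]^3 and the known concentrations, [Cr³⁺]^2 in the numerator gives [Cr³⁺] = 0.0069 M.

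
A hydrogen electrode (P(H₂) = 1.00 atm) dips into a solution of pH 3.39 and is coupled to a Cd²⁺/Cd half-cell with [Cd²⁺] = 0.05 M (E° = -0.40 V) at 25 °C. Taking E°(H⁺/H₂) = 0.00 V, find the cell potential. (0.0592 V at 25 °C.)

0.24 V

The hydrogen couple is the cathode, so E°_cell = 0.40 V; n = 2.
[H⁺] = 10^(−3.39) = 4.1 × 10^-4 M, and Q = [Cd²⁺]·P(H₂) / [H⁺]^2 = 3.01 × 10^5.
E = E° − (0.0592/2) log Q = 0.40 − (0.0592/2)(5.479) = 0.238 V.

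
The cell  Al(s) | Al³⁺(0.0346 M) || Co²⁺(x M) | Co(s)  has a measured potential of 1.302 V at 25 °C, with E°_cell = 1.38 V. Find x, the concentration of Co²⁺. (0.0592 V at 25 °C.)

From the Nernst equation, log Q = n(E° − E)/0.0592 = 6(1.38 − 1.302)/0.0592 = 7.905, so Q = 8.04 × 10^7.
With Q = [Al³⁺]^2/[Co²⁺]^3 and the known concentrations, [Co²⁺]^3 in the denominator gives [Co²⁺] = 2.5 × 10^-4 M.

2.5 × 10^-4 M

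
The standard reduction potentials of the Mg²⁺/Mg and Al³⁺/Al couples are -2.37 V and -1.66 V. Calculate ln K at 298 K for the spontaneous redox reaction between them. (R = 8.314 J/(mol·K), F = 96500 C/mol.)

ln K = 165.9

E°_cell = -1.66 − (-2.37) = 0.71 V, with n = 6 electrons transferred.
At equilibrium E = 0, so the Nernst equation gives ln K = nFE°/RT = (6)(96500)(0.71)/((8.314)(298)) = 165.92.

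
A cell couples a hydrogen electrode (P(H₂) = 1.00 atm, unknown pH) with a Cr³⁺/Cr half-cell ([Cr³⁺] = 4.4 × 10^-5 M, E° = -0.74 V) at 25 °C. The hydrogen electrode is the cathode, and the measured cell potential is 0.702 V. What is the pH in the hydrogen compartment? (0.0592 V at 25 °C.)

E°_cell = 0.74 V and n = 6.
log Q = n(E° − E)/0.0592 = 6×(0.74 − 0.702)/0.0592 = 3.851.
With Q = [Cr³⁺]^2·P(H₂)^3 / [H⁺]^6, solving for [H⁺] gives log[H⁺] = -2.094, so pH = 2.09.

pH = 2.09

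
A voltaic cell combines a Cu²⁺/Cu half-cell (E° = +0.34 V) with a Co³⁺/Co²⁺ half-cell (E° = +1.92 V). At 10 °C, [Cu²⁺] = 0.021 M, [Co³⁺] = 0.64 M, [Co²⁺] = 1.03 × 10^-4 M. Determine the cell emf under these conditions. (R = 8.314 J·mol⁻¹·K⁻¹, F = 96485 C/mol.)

1.84 V

The Co³⁺/Co²⁺ couple has the higher reduction potential and acts as the cathode, so E°_cell = +1.92 − (+0.34) = 1.58 V.
Balancing electrons gives n = 2; the reaction quotient is Q = [Cu²⁺]·[Co²⁺]^2/[Co³⁺]^2 = 5.44 × 10^-10.
E = E° − (RT/nF) ln Q = 1.58 − (8.314×283)/(2×96485) × (-21.332) = 1.580 + 0.260 = 1.840 V.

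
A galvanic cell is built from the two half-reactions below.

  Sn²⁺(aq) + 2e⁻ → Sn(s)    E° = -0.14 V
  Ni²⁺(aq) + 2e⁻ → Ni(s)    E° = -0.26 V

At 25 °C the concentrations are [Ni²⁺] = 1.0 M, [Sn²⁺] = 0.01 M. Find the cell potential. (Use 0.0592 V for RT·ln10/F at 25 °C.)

0.061 V

The Sn²⁺/Sn couple has the higher reduction potential and acts as the cathode, so E°_cell = -0.14 − (-0.26) = 0.12 V.
Balancing electrons gives n = 2; the reaction quotient is Q = [Ni²⁺]/[Sn²⁺] = 100.
At 25 °C, E = E° − (0.0592/n) log Q = 0.12 − (0.0592/2)(2.000) = 0.120 − 0.059 = 0.061 V.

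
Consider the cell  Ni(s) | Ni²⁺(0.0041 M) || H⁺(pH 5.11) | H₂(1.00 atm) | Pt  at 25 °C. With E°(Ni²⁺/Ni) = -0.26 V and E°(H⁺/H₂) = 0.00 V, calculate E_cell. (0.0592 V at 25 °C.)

0.028 V

The hydrogen couple is the cathode, so E°_cell = 0.26 V; n = 2.
[H⁺] = 10^(−5.11) = 7.8 × 10^-6 M, and Q = [Ni²⁺]·P(H₂) / [H⁺]^2 = 6.8 × 10^7.
E = E° − (0.0592/2) log Q = 0.26 − (0.0592/2)(7.833) = 0.028 V.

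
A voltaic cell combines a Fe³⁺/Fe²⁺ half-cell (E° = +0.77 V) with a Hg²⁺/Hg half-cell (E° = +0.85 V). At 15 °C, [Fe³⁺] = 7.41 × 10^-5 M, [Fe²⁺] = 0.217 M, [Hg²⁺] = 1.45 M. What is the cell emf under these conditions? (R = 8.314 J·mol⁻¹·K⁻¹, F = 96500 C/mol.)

The Hg²⁺/Hg couple has the higher reduction potential and acts as the cathode, so E°_cell = +0.85 − (+0.77) = 0.08 V.
Balancing electrons gives n = 2; the reaction quotient is Q = [Fe³⁺]^2/([Fe²⁺]^2·[Hg²⁺]) = 8.04 × 10^-8.
E = E° − (RT/nF) ln Q = 0.08 − (8.314×288)/(2×96500) × (-16.336) = 0.080 + 0.203 = 0.283 V.

0.283 V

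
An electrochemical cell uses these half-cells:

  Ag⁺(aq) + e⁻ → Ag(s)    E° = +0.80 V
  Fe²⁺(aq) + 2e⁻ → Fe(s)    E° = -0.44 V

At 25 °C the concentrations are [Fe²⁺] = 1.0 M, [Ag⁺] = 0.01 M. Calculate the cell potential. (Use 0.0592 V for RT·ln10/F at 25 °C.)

The Ag⁺/Ag couple has the higher reduction potential and acts as the cathode, so E°_cell = +0.80 − (-0.44) = 1.24 V.
Balancing electrons gives n = 2; the reaction quotient is Q = [Fe²⁺]/[Ag⁺]^2 = 1 × 10^4.
At 25 °C, E = E° − (0.0592/n) log Q = 1.24 − (0.0592/2)(4.000) = 1.240 − 0.118 = 1.122 V.

1.12 V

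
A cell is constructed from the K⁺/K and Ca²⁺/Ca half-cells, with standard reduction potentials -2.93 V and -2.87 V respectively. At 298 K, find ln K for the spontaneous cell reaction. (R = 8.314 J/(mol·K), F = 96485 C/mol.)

ln K = 4.7

E°_cell = -2.87 − (-2.93) = 0.06 V, with n = 2 electrons transferred.
At equilibrium E = 0, so the Nernst equation gives ln K = nFE°/RT = (2)(96485)(0.06)/((8.314)(298)) = 4.67.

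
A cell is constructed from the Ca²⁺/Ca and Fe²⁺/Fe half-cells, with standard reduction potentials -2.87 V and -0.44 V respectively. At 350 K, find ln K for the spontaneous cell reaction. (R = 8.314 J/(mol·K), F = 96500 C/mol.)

ln K = 161.2

E°_cell = -0.44 − (-2.87) = 2.43 V, with n = 2 electrons transferred.
At equilibrium E = 0, so the Nernst equation gives ln K = nFE°/RT = (2)(96500)(2.43)/((8.314)(350)) = 161.17.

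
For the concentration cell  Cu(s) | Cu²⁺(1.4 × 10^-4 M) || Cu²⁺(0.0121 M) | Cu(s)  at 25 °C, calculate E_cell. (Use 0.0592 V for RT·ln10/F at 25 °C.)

0.057 V

Both half-cells are Cu²⁺/Cu, so E°_cell = 0. The concentrated side is the cathode; the cell reaction moves Cu²⁺ from high to low concentration with n = 2.
Q = [Cu²⁺]_dilute/[Cu²⁺]_conc = 1.4 × 10^-4/0.0121 = 0.0116.
E = 0 − (0.0592/2) log Q = −(0.0592/2)(-1.937) = 0.0573 V.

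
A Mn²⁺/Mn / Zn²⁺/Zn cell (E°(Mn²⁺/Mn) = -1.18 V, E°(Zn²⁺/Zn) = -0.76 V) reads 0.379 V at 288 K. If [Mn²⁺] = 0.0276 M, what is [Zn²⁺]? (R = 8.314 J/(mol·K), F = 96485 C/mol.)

From the Nernst equation, ln Q = nF(E° − E)/RT = 2×96485×(0.42 − 0.379)/(8.314×288) = 3.304, so Q = 27.2.
With Q = [Mn²⁺]/[Zn²⁺] and the known concentrations, [Zn²⁺] in the denominator gives [Zn²⁺] = 0.001 M.

0.001 M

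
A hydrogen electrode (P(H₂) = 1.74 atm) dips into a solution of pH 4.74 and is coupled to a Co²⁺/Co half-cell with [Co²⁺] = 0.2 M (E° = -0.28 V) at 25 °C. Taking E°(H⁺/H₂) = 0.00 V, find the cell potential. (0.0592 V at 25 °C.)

The hydrogen couple is the cathode, so E°_cell = 0.28 V; n = 2.
[H⁺] = 10^(−4.74) = 1.8 × 10^-5 M, and Q = [Co²⁺]·P(H₂) / [H⁺]^2 = 1.05 × 10^9.
E = E° − (0.0592/2) log Q = 0.28 − (0.0592/2)(9.022) = 0.013 V.

0.013 V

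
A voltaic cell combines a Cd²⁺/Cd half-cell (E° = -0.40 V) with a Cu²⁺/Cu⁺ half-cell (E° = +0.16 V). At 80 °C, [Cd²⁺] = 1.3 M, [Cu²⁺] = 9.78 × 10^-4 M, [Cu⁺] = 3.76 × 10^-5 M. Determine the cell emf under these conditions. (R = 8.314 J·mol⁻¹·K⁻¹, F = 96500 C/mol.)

0.655 V

The Cu²⁺/Cu⁺ couple has the higher reduction potential and acts as the cathode, so E°_cell = +0.16 − (-0.40) = 0.56 V.
Balancing electrons gives n = 2; the reaction quotient is Q = [Cd²⁺]·[Cu⁺]^2/[Cu²⁺]^2 = 0.00192.
E = E° − (RT/nF) ln Q = 0.56 − (8.314×353)/(2×96500) × (-6.255) = 0.560 + 0.095 = 0.655 V.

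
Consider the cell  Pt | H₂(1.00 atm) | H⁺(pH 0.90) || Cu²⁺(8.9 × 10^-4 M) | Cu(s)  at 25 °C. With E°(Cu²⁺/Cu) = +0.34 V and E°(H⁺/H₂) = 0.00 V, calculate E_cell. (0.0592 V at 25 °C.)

0.30 V

The Cu²⁺/Cu couple is the cathode, so E°_cell = 0.34 V; n = 2.
[H⁺] = 10^(−0.90) = 0.13 M, and Q = [H⁺]^2 / ([Cu²⁺]·P(H₂)) = 17.8.
E = E° − (0.0592/2) log Q = 0.34 − (0.0592/2)(1.251) = 0.303 V.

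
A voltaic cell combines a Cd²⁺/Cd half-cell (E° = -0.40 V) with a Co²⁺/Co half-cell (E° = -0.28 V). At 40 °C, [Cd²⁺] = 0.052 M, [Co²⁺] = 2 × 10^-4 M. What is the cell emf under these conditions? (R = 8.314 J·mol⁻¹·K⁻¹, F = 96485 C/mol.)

The Co²⁺/Co couple has the higher reduction potential and acts as the cathode, so E°_cell = -0.28 − (-0.40) = 0.12 V.
Balancing electrons gives n = 2; the reaction quotient is Q = [Cd²⁺]/[Co²⁺] = 260.
E = E° − (RT/nF) ln Q = 0.12 − (8.314×313)/(2×96485) × (5.561) = 0.120 − 0.075 = 0.045 V.

0.045 V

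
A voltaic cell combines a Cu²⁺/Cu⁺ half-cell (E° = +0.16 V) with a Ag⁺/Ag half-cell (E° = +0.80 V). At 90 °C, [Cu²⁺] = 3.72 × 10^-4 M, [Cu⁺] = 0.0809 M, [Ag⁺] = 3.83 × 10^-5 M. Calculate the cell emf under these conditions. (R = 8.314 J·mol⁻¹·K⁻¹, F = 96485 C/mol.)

The Ag⁺/Ag couple has the higher reduction potential and acts as the cathode, so E°_cell = +0.80 − (+0.16) = 0.64 V.
Balancing electrons gives n = 1; the reaction quotient is Q = [Cu²⁺]/([Cu⁺]·[Ag⁺]) = 120.
E = E° − (RT/nF) ln Q = 0.64 − (8.314×363)/(1×96485) × (4.788) = 0.640 − 0.150 = 0.490 V.

0.490 V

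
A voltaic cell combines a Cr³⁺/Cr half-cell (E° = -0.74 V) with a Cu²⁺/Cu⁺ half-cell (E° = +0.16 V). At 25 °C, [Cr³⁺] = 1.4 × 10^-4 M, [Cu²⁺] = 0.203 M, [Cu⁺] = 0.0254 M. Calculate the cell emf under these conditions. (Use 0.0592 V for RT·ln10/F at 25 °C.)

The Cu²⁺/Cu⁺ couple has the higher reduction potential and acts as the cathode, so E°_cell = +0.16 − (-0.74) = 0.90 V.
Balancing electrons gives n = 3; the reaction quotient is Q = [Cr³⁺]·[Cu⁺]^3/[Cu²⁺]^3 = 2.74 × 10^-7.
At 25 °C, E = E° − (0.0592/n) log Q = 0.90 − (0.0592/3)(-6.562) = 0.900 + 0.129 = 1.029 V.

1.03 V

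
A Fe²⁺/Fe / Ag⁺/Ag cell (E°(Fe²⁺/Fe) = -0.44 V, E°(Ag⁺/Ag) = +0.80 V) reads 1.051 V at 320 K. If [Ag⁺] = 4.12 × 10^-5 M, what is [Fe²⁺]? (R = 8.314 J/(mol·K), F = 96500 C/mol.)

0.0015 M

From the Nernst equation, ln Q = nF(E° − E)/RT = 2×96500×(1.24 − 1.051)/(8.314×320) = 13.711, so Q = 9 × 10^5.
With Q = [Fe²⁺]/[Ag⁺]^2 and the known concentrations, [Fe²⁺] in the numerator gives [Fe²⁺] = 0.0015 M.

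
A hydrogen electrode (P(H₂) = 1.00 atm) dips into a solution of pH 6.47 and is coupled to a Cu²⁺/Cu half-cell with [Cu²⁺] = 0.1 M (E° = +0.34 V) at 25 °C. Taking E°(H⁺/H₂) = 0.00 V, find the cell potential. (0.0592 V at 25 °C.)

0.69 V

The Cu²⁺/Cu couple is the cathode, so E°_cell = 0.34 V; n = 2.
[H⁺] = 10^(−6.47) = 3.4 × 10^-7 M, and Q = [H⁺]^2 / ([Cu²⁺]·P(H₂)) = 1.15 × 10^-12.
E = E° − (0.0592/2) log Q = 0.34 − (0.0592/2)(-11.940) = 0.693 V.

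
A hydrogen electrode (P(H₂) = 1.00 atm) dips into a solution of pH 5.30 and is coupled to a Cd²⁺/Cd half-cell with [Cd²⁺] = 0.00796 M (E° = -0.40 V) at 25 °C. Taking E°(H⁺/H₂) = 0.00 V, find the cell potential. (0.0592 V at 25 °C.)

0.15 V

The hydrogen couple is the cathode, so E°_cell = 0.40 V; n = 2.
[H⁺] = 10^(−5.30) = 5 × 10^-6 M, and Q = [Cd²⁺]·P(H₂) / [H⁺]^2 = 3.17 × 10^8.
E = E° − (0.0592/2) log Q = 0.40 − (0.0592/2)(8.501) = 0.148 V.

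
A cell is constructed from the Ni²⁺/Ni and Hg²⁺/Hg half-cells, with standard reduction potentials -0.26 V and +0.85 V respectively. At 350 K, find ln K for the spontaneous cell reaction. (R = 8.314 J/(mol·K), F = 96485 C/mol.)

ln K = 73.6

E°_cell = +0.85 − (-0.26) = 1.11 V, with n = 2 electrons transferred.
At equilibrium E = 0, so the Nernst equation gives ln K = nFE°/RT = (2)(96485)(1.11)/((8.314)(350)) = 73.61.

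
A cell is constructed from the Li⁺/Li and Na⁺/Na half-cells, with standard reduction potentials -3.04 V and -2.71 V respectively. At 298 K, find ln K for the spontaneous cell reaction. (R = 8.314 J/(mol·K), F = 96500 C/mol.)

E°_cell = -2.71 − (-3.04) = 0.33 V, with n = 1 electron transferred.
At equilibrium E = 0, so the Nernst equation gives ln K = nFE°/RT = (1)(96500)(0.33)/((8.314)(298)) = 12.85.

ln K = 12.9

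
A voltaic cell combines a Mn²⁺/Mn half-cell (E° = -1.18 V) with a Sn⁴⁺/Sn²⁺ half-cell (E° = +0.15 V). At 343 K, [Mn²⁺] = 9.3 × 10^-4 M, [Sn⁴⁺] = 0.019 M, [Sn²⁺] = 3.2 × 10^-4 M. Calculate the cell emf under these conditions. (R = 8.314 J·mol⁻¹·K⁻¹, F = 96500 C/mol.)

The Sn⁴⁺/Sn²⁺ couple has the higher reduction potential and acts as the cathode, so E°_cell = +0.15 − (-1.18) = 1.33 V.
Balancing electrons gives n = 2; the reaction quotient is Q = [Mn²⁺]·[Sn²⁺]/[Sn⁴⁺] = 1.57 × 10^-5.
E = E° − (RT/nF) ln Q = 1.33 − (8.314×343)/(2×96500) × (-11.064) = 1.330 + 0.163 = 1.493 V.

1.49 V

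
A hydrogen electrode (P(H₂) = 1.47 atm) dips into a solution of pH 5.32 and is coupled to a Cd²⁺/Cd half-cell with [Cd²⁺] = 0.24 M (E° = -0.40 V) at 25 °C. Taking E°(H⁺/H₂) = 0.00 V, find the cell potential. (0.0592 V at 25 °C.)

The hydrogen couple is the cathode, so E°_cell = 0.40 V; n = 2.
[H⁺] = 10^(−5.32) = 4.8 × 10^-6 M, and Q = [Cd²⁺]·P(H₂) / [H⁺]^2 = 1.54 × 10^10.
E = E° − (0.0592/2) log Q = 0.40 − (0.0592/2)(10.188) = 0.098 V.

0.098 V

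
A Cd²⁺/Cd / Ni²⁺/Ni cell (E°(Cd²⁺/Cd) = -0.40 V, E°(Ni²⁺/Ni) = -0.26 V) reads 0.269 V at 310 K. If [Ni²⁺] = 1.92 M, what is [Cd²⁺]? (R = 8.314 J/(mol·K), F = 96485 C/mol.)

From the Nernst equation, ln Q = nF(E° − E)/RT = 2×96485×(0.14 − 0.269)/(8.314×310) = -9.658, so Q = 6.39 × 10^-5.
With Q = [Cd²⁺]/[Ni²⁺] and the known concentrations, [Cd²⁺] in the numerator gives [Cd²⁺] = 1.2 × 10^-4 M.

1.2 × 10^-4 M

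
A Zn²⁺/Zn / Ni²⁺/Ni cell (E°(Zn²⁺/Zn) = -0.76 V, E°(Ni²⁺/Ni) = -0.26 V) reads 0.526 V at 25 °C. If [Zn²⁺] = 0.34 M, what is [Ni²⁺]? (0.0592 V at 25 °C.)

2.6 M

From the Nernst equation, log Q = n(E° − E)/0.0592 = 2(0.50 − 0.526)/0.0592 = -0.878, so Q = 0.132.
With Q = [Zn²⁺]/[Ni²⁺] and the known concentrations, [Ni²⁺] in the denominator gives [Ni²⁺] = 2.6 M.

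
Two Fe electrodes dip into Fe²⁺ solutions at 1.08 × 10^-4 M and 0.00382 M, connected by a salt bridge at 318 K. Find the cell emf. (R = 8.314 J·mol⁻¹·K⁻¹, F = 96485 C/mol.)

Both half-cells are Fe²⁺/Fe, so E°_cell = 0. The concentrated side is the cathode; the cell reaction moves Fe²⁺ from high to low concentration with n = 2.
Q = [Fe²⁺]_dilute/[Fe²⁺]_conc = 1.08 × 10^-4/0.00382 = 0.0283.
E = 0 − (RT/nF) ln Q = −((8.314×318)/(2×96485))(-3.566) = 0.0489 V.

0.049 V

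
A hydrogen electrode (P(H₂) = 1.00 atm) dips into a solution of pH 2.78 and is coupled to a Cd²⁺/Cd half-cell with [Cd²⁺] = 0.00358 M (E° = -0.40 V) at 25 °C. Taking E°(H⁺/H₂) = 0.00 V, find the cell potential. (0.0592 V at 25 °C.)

The hydrogen couple is the cathode, so E°_cell = 0.40 V; n = 2.
[H⁺] = 10^(−2.78) = 0.0017 M, and Q = [Cd²⁺]·P(H₂) / [H⁺]^2 = 1300.
E = E° − (0.0592/2) log Q = 0.40 − (0.0592/2)(3.114) = 0.308 V.

0.31 V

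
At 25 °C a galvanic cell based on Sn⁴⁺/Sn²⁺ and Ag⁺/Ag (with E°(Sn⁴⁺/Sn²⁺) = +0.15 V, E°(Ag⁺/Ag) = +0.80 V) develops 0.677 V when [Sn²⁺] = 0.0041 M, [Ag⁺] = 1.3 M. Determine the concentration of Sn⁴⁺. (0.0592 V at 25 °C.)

8.5 × 10^-4 M

From the Nernst equation, log Q = n(E° − E)/0.0592 = 2(0.65 − 0.677)/0.0592 = -0.912, so Q = 0.122.
With Q = [Sn⁴⁺]/([Sn²⁺]·[Ag⁺]^2) and the known concentrations, [Sn⁴⁺] in the numerator gives [Sn⁴⁺] = 8.5 × 10^-4 M.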